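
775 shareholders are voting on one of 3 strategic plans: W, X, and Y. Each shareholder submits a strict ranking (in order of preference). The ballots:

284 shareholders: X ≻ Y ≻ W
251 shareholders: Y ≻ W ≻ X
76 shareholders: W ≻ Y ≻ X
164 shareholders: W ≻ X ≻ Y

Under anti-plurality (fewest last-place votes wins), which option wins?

Y

Last-place votes: W 284, X 327, Y 164.
Y is ranked last by the fewest voters, so Y wins.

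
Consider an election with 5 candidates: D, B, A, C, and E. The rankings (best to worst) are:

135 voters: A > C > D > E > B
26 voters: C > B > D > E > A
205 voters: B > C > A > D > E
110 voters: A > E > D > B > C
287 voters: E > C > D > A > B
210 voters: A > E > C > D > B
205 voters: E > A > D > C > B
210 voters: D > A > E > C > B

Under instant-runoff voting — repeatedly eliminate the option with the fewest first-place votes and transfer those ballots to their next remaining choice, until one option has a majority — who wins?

A

Round 1: D 210, B 205, A 455, C 26, E 492. Eliminate C.
Round 2: D 210, B 231, A 455, E 492. Eliminate D.
Round 3: B 231, A 665, E 492. Eliminate B.
Round 4: A 870, E 518. A has a majority.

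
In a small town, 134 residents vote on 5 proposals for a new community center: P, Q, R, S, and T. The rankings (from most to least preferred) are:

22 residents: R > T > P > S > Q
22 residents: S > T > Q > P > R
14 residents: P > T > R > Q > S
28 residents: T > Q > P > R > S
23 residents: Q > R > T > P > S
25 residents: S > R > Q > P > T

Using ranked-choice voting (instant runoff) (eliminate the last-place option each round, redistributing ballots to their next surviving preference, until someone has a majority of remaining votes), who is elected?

T

Round 1: P 14, Q 23, R 22, S 47, T 28. Eliminate P.
Round 2: Q 23, R 22, S 47, T 42. Eliminate R.
Round 3: Q 23, S 47, T 64. Eliminate Q.
Round 4: S 47, T 87. T has a majority.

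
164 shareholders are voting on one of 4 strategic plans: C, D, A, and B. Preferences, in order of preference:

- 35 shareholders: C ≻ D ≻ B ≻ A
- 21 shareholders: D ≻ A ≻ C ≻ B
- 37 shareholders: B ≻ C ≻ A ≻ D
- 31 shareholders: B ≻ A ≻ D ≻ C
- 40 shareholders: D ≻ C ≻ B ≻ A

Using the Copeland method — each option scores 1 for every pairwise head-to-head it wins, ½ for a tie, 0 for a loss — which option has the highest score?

D

C: beats A and B; loses to D → score 2.
D: beats C, A, and B → score 3.
A: loses to C, D, and B → score 0.
B: beats A; loses to C and D → score 1.
D has the best pairwise record.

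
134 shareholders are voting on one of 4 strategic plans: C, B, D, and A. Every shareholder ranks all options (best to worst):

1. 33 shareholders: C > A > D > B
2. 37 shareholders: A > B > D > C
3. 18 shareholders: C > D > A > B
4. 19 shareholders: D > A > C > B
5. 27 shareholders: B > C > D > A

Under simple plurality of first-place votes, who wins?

First-place votes: C 51, B 27, D 19, A 37.
C has the most first-place votes.

C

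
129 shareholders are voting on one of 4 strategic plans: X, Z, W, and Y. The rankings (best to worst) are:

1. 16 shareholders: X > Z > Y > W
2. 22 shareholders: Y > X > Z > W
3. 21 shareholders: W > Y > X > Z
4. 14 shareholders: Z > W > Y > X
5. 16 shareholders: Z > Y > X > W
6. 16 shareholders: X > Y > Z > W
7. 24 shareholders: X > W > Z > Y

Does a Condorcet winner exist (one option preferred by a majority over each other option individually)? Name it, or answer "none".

Checking pairwise contests:
Y beats X 73–56.
X beats Z 99–30.
X beats W 94–35.
Z beats Y 70–59.
Every option loses at least one head-to-head, so there is no Condorcet winner.

none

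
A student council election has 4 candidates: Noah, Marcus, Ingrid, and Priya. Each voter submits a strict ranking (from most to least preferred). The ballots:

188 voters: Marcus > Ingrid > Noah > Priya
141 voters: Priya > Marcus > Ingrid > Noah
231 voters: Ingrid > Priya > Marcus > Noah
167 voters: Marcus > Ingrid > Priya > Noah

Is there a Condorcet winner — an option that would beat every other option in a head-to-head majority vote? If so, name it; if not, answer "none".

none

Checking pairwise contests:
Marcus beats Noah 727–0.
Priya beats Marcus 372–355.
Marcus beats Ingrid 496–231.
Ingrid beats Priya 586–141.
Every option loses at least one head-to-head, so there is no Condorcet winner.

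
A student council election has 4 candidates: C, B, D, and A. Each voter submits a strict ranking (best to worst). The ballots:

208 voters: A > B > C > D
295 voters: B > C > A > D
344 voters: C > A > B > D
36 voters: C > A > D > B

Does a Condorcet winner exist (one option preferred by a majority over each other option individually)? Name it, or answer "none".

Checking pairwise contests:
B beats C 503–380.
A beats B 588–295.
C beats D 883–0.
C beats A 675–208.
Every option loses at least one head-to-head, so there is no Condorcet winner.

none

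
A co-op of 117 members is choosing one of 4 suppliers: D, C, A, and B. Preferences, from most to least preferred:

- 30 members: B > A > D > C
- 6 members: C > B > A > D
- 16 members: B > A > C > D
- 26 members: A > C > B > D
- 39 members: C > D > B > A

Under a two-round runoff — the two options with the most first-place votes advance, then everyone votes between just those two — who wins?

C

Round 1 first-place votes: D 0, C 45, A 26, B 46.
B and C advance.
Runoff: B is preferred to C by 46 voters; C by 71.
C wins the runoff.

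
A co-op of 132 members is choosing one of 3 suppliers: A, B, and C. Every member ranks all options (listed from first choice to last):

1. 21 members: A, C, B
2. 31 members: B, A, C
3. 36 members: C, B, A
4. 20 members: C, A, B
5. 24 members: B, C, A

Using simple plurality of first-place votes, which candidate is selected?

First-place votes: A 21, B 55, C 56.
C has the most first-place votes.

C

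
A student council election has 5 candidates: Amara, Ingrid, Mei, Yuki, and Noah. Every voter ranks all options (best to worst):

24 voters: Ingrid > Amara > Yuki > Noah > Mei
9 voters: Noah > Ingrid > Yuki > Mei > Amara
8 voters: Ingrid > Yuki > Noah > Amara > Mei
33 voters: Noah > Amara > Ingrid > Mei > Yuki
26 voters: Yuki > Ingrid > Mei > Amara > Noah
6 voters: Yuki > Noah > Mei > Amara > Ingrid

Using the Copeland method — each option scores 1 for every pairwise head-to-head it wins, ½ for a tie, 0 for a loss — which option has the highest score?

Ingrid

Amara: beats Mei and Yuki; loses to Ingrid and Noah → score 2.
Ingrid: beats Amara, Mei, Yuki, and Noah → score 4.
Mei: loses to Amara, Ingrid, Yuki, and Noah → score 0.
Yuki: beats Mei and Noah; loses to Amara and Ingrid → score 2.
Noah: beats Amara and Mei; loses to Ingrid and Yuki → score 2.
Ingrid has the best pairwise record.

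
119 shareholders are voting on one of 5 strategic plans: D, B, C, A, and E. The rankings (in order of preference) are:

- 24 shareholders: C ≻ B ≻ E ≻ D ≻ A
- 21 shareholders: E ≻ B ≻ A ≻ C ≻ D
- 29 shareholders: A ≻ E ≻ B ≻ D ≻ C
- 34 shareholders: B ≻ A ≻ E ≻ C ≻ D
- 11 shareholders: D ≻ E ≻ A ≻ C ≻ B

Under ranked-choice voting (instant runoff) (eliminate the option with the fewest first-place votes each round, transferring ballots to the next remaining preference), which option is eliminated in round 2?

Round 1: D 11, B 34, C 24, A 29, E 21. Eliminate D.
Round 2: B 34, C 24, A 29, E 32. Eliminate C.

C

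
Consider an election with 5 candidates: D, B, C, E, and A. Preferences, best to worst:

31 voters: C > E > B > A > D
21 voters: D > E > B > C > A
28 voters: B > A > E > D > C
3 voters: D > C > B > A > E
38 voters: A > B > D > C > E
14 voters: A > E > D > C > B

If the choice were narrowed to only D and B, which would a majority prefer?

Voters preferring D to B: 38; preferring B to D: 97.
B wins the head-to-head.

B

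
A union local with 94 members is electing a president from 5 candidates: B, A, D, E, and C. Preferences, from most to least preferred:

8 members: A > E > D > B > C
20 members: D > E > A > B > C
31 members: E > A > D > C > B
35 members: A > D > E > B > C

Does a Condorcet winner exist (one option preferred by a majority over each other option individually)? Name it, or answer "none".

Checking pairwise contests:
A beats B 94–0.
E beats A 51–43.
A beats D 74–20.
D beats E 55–39.
B beats C 63–31.
Every option loses at least one head-to-head, so there is no Condorcet winner.

none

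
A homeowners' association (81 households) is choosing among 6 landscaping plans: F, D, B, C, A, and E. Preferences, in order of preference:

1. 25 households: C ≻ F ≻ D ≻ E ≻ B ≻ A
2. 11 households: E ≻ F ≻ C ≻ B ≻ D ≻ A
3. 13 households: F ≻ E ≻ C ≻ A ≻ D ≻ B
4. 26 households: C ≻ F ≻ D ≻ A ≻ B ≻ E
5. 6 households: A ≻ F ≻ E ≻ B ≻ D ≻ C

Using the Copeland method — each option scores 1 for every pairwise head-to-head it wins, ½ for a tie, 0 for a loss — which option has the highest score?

F: beats D, B, A, and E; loses to C → score 4.
D: beats B, A, and E; loses to F and C → score 3.
B: loses to F, D, C, A, and E → score 0.
C: beats F, D, B, A, and E → score 5.
A: beats B; loses to F, D, C, and E → score 1.
E: beats B and A; loses to F, D, and C → score 2.
C has the best pairwise record.

C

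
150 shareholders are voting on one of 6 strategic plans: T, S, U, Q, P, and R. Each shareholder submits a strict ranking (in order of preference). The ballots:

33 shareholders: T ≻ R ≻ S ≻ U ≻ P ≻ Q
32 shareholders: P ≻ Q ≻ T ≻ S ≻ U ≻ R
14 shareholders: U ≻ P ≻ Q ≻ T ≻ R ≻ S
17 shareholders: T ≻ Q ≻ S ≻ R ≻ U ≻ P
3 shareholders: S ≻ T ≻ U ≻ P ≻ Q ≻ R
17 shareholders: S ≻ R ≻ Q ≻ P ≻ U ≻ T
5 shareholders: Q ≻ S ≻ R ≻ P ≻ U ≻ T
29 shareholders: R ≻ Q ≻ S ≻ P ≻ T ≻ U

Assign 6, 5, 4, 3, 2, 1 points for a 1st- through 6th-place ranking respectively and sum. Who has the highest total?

Q

T: 33·6 + 32·4 + 14·3 + 17·6 + 3·5 + 17·1 + 5·1 + 29·2 = 565
S: 33·4 + 32·3 + 14·1 + 17·4 + 3·6 + 17·6 + 5·5 + 29·4 = 571
U: 33·3 + 32·2 + 14·6 + 17·2 + 3·4 + 17·2 + 5·2 + 29·1 = 366
Q: 33·1 + 32·5 + 14·4 + 17·5 + 3·2 + 17·4 + 5·6 + 29·5 = 583
P: 33·2 + 32·6 + 14·5 + 17·1 + 3·3 + 17·3 + 5·3 + 29·3 = 507
R: 33·5 + 32·1 + 14·2 + 17·3 + 3·1 + 17·5 + 5·4 + 29·6 = 558
Q has the highest Borda score (583).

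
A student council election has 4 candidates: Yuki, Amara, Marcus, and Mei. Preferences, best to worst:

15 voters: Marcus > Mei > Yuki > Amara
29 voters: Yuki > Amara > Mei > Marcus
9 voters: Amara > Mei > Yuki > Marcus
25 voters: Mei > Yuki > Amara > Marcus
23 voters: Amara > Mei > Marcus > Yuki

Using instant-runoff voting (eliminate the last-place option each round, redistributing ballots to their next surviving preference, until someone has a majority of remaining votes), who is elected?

Amara

Round 1: Yuki 29, Amara 32, Marcus 15, Mei 25. Eliminate Marcus.
Round 2: Yuki 29, Amara 32, Mei 40. Eliminate Yuki.
Round 3: Amara 61, Mei 40. Amara has a majority.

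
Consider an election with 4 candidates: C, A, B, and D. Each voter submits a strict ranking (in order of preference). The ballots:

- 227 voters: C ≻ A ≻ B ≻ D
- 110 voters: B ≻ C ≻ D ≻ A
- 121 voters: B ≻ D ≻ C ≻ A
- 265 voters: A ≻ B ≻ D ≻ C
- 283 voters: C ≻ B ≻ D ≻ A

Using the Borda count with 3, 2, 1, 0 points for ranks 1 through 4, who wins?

C: 227·3 + 110·2 + 121·1 + 265·0 + 283·3 = 1871
A: 227·2 + 110·0 + 121·0 + 265·3 + 283·0 = 1249
B: 227·1 + 110·3 + 121·3 + 265·2 + 283·2 = 2016
D: 227·0 + 110·1 + 121·2 + 265·1 + 283·1 = 900
B has the highest Borda score (2016).

B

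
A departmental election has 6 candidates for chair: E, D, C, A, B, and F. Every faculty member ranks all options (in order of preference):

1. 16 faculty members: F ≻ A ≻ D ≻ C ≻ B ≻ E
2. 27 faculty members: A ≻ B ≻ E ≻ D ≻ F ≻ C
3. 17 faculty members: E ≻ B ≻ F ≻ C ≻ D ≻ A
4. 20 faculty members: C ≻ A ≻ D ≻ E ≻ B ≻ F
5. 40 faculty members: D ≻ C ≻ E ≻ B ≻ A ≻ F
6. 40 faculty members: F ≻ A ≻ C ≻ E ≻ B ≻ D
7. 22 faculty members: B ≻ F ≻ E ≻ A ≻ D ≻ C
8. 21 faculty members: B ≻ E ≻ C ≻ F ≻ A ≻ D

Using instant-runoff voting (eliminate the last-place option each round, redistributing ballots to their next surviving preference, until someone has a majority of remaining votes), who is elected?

Round 1: E 17, D 40, C 20, A 27, B 43, F 56. Eliminate E.
Round 2: D 40, C 20, A 27, B 60, F 56. Eliminate C.
Round 3: D 40, A 47, B 60, F 56. Eliminate D.
Round 4: A 47, B 100, F 56. Eliminate A.
Round 5: B 147, F 56. B has a majority.

B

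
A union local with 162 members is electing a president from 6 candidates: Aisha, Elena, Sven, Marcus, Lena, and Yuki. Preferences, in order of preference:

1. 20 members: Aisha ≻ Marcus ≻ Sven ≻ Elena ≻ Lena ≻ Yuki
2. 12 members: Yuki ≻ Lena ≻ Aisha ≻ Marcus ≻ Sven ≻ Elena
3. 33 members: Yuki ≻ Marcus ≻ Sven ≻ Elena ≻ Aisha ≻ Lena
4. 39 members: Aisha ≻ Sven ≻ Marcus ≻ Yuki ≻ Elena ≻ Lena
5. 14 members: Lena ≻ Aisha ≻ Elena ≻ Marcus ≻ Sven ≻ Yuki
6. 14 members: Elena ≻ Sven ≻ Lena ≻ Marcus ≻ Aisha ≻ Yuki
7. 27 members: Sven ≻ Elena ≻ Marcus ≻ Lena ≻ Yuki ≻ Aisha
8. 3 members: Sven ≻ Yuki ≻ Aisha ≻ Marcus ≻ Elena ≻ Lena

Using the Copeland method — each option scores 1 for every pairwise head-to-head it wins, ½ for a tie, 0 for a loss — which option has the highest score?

Aisha: beats Elena, Sven, Marcus, Lena, and Yuki → score 5.
Elena: beats Lena; loses to Aisha, Sven, Marcus, and Yuki → score 1.
Sven: beats Elena, Marcus, Lena, and Yuki; loses to Aisha → score 4.
Marcus: beats Elena, Lena, and Yuki; loses to Aisha and Sven → score 3.
Lena: loses to Aisha, Elena, Sven, Marcus, and Yuki → score 0.
Yuki: beats Elena and Lena; loses to Aisha, Sven, and Marcus → score 2.
Aisha has the best pairwise record.

Aisha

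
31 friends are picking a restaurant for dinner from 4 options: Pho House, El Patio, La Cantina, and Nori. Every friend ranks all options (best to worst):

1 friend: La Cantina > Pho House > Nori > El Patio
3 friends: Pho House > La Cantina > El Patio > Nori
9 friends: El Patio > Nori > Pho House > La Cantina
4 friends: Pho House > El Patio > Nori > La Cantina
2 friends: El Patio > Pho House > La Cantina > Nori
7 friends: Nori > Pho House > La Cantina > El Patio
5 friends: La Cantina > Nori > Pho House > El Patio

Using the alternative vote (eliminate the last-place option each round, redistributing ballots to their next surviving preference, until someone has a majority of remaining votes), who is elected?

Round 1: Pho House 7, El Patio 11, La Cantina 6, Nori 7. Eliminate La Cantina.
Round 2: Pho House 8, El Patio 11, Nori 12. Eliminate Pho House.
Round 3: El Patio 18, Nori 13. El Patio has a majority.

El Patio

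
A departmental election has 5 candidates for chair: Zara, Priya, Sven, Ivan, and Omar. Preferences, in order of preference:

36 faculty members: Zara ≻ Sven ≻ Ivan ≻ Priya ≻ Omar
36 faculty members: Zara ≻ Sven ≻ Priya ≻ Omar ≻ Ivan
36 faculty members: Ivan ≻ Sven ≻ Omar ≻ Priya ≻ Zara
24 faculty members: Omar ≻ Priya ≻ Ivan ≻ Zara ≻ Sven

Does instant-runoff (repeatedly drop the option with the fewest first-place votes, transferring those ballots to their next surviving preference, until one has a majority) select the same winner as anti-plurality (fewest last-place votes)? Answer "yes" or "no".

no

Instant-runoff — R1 Zara 72, Priya 0, Sven 0, Ivan 36, Omar 24 (Zara winner). Winner: Zara.
Anti-plurality — last-place votes: Zara 36, Priya 0, Sven 24, Ivan 36, Omar 36. Winner: Priya.
The two methods disagree.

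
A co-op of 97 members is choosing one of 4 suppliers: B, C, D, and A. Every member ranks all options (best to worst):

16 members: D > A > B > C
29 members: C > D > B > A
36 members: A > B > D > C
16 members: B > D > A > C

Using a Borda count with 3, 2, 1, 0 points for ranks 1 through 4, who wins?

B: 16·1 + 29·1 + 36·2 + 16·3 = 165
C: 16·0 + 29·3 + 36·0 + 16·0 = 87
D: 16·3 + 29·2 + 36·1 + 16·2 = 174
A: 16·2 + 29·0 + 36·3 + 16·1 = 156
D has the highest Borda score (174).

D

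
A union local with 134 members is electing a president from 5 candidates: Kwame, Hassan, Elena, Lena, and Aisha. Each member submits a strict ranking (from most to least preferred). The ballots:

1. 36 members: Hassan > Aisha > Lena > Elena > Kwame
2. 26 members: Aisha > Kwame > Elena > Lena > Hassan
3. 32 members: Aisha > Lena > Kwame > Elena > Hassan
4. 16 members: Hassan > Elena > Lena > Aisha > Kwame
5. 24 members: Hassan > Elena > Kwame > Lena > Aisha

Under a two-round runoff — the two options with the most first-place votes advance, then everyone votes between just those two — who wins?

Round 1 first-place votes: Kwame 0, Hassan 76, Elena 0, Lena 0, Aisha 58.
Hassan and Aisha advance.
Runoff: Hassan is preferred to Aisha by 76 voters; Aisha by 58.
Hassan wins the runoff.

Hassan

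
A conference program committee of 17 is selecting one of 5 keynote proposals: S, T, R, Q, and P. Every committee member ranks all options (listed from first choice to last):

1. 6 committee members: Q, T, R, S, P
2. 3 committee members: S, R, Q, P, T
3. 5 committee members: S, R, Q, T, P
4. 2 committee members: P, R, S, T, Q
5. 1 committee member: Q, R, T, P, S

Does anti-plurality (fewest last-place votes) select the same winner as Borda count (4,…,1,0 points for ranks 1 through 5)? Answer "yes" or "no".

Anti-plurality — last-place votes: S 1, T 3, R 0, Q 2, P 11. Winner: R.
Borda — scores: S 42, T 27, R 45, Q 44, P 12. Winner: R.
The two methods agree.

yes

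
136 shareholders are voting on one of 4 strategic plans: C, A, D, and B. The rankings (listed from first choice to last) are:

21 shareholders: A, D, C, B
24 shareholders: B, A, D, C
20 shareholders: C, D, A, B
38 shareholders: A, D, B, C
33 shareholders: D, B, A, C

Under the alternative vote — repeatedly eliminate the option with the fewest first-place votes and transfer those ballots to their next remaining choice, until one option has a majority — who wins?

Round 1: C 20, A 59, D 33, B 24. Eliminate C.
Round 2: A 59, D 53, B 24. Eliminate B.
Round 3: A 83, D 53. A has a majority.

A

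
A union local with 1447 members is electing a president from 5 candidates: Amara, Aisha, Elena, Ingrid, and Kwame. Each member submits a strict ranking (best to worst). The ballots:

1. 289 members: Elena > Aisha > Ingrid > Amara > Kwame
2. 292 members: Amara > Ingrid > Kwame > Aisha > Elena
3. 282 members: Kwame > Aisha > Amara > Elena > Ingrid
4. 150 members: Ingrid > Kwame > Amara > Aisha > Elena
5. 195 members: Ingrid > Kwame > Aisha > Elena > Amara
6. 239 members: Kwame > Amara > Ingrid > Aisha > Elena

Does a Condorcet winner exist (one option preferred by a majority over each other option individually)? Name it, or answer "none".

none

Checking pairwise contests:
Aisha beats Amara 766–681.
Ingrid beats Aisha 876–571.
Amara beats Elena 963–484.
Amara beats Ingrid 813–634.
Ingrid beats Kwame 926–521.
Every option loses at least one head-to-head, so there is no Condorcet winner.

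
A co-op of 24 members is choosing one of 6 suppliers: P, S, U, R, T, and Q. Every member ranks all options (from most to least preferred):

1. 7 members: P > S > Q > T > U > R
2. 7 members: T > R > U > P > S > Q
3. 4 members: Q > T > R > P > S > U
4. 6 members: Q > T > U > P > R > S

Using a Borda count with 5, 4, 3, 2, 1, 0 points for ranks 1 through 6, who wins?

T

P: 7·5 + 7·2 + 4·2 + 6·2 = 69
S: 7·4 + 7·1 + 4·1 + 6·0 = 39
U: 7·1 + 7·3 + 4·0 + 6·3 = 46
R: 7·0 + 7·4 + 4·3 + 6·1 = 46
T: 7·2 + 7·5 + 4·4 + 6·4 = 89
Q: 7·3 + 7·0 + 4·5 + 6·5 = 71
T has the highest Borda score (89).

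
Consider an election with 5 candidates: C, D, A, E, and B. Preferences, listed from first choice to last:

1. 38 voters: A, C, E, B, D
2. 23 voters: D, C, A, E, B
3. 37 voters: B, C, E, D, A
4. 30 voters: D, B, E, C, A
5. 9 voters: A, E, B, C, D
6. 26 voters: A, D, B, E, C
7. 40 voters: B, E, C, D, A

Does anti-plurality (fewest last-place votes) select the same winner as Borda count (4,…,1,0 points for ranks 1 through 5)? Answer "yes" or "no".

no

Anti-plurality — last-place votes: C 26, D 47, A 107, E 0, B 23. Winner: E.
Borda — scores: C 413, D 367, A 338, E 406, B 506. Winner: B.
The two methods disagree.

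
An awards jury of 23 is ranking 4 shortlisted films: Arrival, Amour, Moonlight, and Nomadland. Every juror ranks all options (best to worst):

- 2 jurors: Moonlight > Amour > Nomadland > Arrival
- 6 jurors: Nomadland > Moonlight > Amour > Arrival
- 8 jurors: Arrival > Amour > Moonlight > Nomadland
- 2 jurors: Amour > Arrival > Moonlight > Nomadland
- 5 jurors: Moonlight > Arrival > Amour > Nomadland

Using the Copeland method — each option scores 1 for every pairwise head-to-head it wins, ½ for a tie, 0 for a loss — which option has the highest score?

Moonlight

Arrival: beats Amour and Nomadland; loses to Moonlight → score 2.
Amour: beats Nomadland; loses to Arrival and Moonlight → score 1.
Moonlight: beats Arrival, Amour, and Nomadland → score 3.
Nomadland: loses to Arrival, Amour, and Moonlight → score 0.
Moonlight has the best pairwise record.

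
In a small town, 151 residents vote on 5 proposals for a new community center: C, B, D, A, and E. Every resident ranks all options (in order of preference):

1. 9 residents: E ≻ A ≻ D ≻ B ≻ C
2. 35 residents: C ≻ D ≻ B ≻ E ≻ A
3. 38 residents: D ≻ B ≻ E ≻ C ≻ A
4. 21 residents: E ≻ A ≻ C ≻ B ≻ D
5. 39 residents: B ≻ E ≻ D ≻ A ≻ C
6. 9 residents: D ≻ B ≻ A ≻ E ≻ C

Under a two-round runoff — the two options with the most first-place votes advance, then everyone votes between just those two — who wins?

Round 1 first-place votes: C 35, B 39, D 47, A 0, E 30.
D and B advance.
Runoff: D is preferred to B by 91 voters; B by 60.
D wins the runoff.

D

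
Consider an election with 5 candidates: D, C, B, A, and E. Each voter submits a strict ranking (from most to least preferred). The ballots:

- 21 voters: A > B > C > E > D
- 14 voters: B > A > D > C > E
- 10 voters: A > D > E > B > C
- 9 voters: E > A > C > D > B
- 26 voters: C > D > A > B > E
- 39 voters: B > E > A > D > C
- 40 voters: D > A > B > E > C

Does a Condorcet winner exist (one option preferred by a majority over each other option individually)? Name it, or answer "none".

A

A vs D: 93–66 for A.
A vs C: 133–26 for A.
A vs B: 106–53 for A.
A vs E: 111–48 for A.
A beats every other option head-to-head.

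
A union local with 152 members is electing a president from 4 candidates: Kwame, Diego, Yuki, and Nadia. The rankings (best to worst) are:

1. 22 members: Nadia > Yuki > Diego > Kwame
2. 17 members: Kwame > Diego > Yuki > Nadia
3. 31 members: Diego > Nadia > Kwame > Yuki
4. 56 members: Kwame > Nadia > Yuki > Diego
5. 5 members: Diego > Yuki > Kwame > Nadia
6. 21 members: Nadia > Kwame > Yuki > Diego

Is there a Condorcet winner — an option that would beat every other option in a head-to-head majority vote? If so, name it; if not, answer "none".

Kwame vs Diego: 94–58 for Kwame.
Kwame vs Yuki: 125–27 for Kwame.
Kwame vs Nadia: 78–74 for Kwame.
Kwame beats every other option head-to-head.

Kwame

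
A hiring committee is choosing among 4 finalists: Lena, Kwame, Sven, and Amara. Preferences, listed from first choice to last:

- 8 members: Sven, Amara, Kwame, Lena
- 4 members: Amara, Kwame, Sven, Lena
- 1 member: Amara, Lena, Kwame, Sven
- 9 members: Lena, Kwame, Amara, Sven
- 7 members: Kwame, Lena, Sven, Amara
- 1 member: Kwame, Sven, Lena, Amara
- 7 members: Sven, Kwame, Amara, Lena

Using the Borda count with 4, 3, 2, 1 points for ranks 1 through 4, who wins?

Kwame

Lena: 8·1 + 4·1 + 1·3 + 9·4 + 7·3 + 1·2 + 7·1 = 81
Kwame: 8·2 + 4·3 + 1·2 + 9·3 + 7·4 + 1·4 + 7·3 = 110
Sven: 8·4 + 4·2 + 1·1 + 9·1 + 7·2 + 1·3 + 7·4 = 95
Amara: 8·3 + 4·4 + 1·4 + 9·2 + 7·1 + 1·1 + 7·2 = 84
Kwame has the highest Borda score (110).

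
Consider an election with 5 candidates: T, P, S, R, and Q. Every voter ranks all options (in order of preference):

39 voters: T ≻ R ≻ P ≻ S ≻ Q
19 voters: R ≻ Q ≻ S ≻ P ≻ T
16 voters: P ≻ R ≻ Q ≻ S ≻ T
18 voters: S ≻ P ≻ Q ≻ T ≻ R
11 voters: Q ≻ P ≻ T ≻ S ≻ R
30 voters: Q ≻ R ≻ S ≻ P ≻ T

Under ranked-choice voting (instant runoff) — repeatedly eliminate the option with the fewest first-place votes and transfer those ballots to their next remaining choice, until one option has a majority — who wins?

Round 1: T 39, P 16, S 18, R 19, Q 41. Eliminate P.
Round 2: T 39, S 18, R 35, Q 41. Eliminate S.
Round 3: T 39, R 35, Q 59. Eliminate R.
Round 4: T 39, Q 94. Q has a majority.

Q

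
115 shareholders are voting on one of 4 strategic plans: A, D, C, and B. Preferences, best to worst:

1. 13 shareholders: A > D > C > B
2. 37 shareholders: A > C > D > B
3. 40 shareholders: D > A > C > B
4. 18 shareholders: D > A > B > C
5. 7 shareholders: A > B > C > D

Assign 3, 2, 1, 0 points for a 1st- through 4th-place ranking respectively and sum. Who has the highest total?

A: 13·3 + 37·3 + 40·2 + 18·2 + 7·3 = 287
D: 13·2 + 37·1 + 40·3 + 18·3 + 7·0 = 237
C: 13·1 + 37·2 + 40·1 + 18·0 + 7·1 = 134
B: 13·0 + 37·0 + 40·0 + 18·1 + 7·2 = 32
A has the highest Borda score (287).

A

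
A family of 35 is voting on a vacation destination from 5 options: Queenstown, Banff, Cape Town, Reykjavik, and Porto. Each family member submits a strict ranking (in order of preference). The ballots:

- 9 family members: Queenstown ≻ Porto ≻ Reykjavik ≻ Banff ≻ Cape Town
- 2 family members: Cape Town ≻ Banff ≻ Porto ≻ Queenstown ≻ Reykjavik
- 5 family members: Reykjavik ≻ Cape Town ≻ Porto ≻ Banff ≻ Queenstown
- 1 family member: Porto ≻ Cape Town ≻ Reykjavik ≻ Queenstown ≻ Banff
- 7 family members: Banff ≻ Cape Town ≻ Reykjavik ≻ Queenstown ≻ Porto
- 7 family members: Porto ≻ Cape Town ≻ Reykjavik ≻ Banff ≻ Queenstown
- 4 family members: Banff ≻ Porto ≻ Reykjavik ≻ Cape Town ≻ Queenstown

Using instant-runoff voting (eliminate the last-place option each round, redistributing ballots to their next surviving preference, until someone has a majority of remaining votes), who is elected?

Porto

Round 1: Queenstown 9, Banff 11, Cape Town 2, Reykjavik 5, Porto 8. Eliminate Cape Town.
Round 2: Queenstown 9, Banff 13, Reykjavik 5, Porto 8. Eliminate Reykjavik.
Round 3: Queenstown 9, Banff 13, Porto 13. Eliminate Queenstown.
Round 4: Banff 13, Porto 22. Porto has a majority.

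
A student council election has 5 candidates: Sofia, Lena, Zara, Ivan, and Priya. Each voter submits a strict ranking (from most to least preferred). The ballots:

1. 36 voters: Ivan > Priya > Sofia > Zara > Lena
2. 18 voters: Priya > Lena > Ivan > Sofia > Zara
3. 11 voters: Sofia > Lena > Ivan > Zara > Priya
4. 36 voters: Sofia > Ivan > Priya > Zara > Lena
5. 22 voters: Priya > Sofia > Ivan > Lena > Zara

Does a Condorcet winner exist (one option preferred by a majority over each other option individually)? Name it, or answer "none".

none

Checking pairwise contests:
Priya beats Sofia 76–47.
Sofia beats Lena 105–18.
Sofia beats Zara 123–0.
Sofia beats Ivan 69–54.
Ivan beats Priya 83–40.
Every option loses at least one head-to-head, so there is no Condorcet winner.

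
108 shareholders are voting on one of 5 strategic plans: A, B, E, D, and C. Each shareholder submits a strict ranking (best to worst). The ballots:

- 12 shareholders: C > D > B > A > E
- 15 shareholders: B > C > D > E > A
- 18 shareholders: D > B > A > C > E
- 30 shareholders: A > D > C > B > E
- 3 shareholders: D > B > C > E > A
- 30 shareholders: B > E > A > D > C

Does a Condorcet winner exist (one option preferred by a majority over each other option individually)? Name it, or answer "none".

Checking pairwise contests:
B beats A 78–30.
D beats B 63–45.
A beats E 60–48.
A beats D 60–48.
A beats C 78–30.
Every option loses at least one head-to-head, so there is no Condorcet winner.

none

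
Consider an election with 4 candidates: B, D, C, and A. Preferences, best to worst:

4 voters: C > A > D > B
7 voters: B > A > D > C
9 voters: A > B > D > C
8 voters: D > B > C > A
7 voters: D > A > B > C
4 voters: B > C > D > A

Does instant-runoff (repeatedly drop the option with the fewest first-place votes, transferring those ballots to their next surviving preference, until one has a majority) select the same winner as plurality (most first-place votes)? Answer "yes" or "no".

no

Instant-runoff — R1 B 11, D 15, C 4, A 9 (C out); R2 B 11, D 15, A 13 (B out); R3 D 19, A 20 (A winner). Winner: A.
Plurality — first-place votes: B 11, D 15, C 4, A 9. Winner: D.
The two methods disagree.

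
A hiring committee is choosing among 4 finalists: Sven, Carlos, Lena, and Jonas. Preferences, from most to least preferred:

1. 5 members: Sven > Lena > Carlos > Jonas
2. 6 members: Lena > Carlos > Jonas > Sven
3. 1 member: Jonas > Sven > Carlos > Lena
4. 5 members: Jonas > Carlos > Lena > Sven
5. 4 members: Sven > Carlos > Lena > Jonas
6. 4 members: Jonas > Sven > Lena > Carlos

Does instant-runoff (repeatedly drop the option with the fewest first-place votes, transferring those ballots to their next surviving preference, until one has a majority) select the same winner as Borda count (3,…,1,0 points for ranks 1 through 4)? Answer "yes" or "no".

Instant-runoff — R1 Sven 9, Carlos 0, Lena 6, Jonas 10 (Carlos out); R2 Sven 9, Lena 6, Jonas 10 (Lena out); R3 Sven 9, Jonas 16 (Jonas winner). Winner: Jonas.
Borda — scores: Sven 37, Carlos 36, Lena 41, Jonas 36. Winner: Lena.
The two methods disagree.

no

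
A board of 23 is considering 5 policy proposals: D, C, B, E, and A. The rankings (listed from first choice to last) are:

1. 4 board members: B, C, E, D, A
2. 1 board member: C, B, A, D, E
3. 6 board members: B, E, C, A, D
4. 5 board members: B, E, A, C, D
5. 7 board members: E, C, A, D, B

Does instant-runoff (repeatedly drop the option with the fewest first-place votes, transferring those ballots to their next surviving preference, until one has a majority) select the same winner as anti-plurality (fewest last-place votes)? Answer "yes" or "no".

Instant-runoff — R1 D 0, C 1, B 15, E 7, A 0 (B winner). Winner: B.
Anti-plurality — last-place votes: D 11, C 0, B 7, E 1, A 4. Winner: C.
The two methods disagree.

no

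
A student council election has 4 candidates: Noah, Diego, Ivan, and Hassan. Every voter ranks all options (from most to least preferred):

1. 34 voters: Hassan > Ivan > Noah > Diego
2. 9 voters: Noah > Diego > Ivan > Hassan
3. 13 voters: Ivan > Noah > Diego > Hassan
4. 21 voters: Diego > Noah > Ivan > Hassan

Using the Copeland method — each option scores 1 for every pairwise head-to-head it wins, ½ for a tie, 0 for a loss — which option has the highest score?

Ivan

Noah: beats Diego and Hassan; loses to Ivan → score 2.
Diego: beats Hassan; loses to Noah and Ivan → score 1.
Ivan: beats Noah, Diego, and Hassan → score 3.
Hassan: loses to Noah, Diego, and Ivan → score 0.
Ivan has the best pairwise record.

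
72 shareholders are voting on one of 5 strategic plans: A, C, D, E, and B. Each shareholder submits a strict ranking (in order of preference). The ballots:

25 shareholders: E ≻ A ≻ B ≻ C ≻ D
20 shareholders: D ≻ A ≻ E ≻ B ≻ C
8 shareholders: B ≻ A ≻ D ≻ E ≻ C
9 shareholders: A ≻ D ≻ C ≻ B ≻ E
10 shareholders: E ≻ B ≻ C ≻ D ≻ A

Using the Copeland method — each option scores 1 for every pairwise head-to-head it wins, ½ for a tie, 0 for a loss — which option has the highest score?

A: beats C, D, E, and B → score 4.
C: loses to A, D, E, and B → score 0.
D: beats C and E; loses to A and B → score 2.
E: beats C and B; loses to A and D → score 2.
B: beats C and D; loses to A and E → score 2.
A has the best pairwise record.

A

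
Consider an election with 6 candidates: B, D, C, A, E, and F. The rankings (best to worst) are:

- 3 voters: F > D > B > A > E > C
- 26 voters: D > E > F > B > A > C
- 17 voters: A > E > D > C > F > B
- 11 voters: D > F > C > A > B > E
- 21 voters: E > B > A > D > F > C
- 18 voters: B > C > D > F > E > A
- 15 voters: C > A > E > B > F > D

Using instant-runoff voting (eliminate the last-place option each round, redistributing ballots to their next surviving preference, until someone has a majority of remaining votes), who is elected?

Round 1: B 18, D 37, C 15, A 17, E 21, F 3. Eliminate F.
Round 2: B 18, D 40, C 15, A 17, E 21. Eliminate C.
Round 3: B 18, D 40, A 32, E 21. Eliminate B.
Round 4: D 58, A 32, E 21. D has a majority.

D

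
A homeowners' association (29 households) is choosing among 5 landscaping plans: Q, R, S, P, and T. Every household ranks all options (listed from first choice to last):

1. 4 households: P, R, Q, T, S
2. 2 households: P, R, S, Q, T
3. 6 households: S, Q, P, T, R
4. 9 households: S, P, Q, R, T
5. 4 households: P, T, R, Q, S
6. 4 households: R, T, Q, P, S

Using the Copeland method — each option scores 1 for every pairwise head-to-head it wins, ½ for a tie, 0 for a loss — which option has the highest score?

Q: beats R and T; loses to S and P → score 2.
R: beats T; loses to Q, S, and P → score 1.
S: beats Q, R, P, and T → score 4.
P: beats Q, R, and T; loses to S → score 3.
T: loses to Q, R, S, and P → score 0.
S has the best pairwise record.

S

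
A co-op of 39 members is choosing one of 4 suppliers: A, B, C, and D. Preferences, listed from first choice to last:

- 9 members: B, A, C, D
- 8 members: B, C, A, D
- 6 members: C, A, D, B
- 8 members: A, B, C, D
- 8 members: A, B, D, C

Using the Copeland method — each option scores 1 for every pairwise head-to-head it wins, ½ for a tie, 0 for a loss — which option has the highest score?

A

A: beats B, C, and D → score 3.
B: beats C and D; loses to A → score 2.
C: beats D; loses to A and B → score 1.
D: loses to A, B, and C → score 0.
A has the best pairwise record.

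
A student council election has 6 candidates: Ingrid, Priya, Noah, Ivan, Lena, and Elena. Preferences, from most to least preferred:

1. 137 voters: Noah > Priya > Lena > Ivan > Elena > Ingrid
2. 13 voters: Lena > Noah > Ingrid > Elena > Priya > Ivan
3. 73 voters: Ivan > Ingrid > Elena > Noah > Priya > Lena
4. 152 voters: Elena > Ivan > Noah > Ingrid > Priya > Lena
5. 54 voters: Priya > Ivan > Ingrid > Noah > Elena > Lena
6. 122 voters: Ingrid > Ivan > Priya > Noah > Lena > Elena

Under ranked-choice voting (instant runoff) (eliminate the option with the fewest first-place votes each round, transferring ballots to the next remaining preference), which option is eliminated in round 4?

Round 1: Ingrid 122, Priya 54, Noah 137, Ivan 73, Lena 13, Elena 152. Eliminate Lena.
Round 2: Ingrid 122, Priya 54, Noah 150, Ivan 73, Elena 152. Eliminate Priya.
Round 3: Ingrid 122, Noah 150, Ivan 127, Elena 152. Eliminate Ingrid.
Round 4: Noah 150, Ivan 249, Elena 152. Eliminate Noah.

Noah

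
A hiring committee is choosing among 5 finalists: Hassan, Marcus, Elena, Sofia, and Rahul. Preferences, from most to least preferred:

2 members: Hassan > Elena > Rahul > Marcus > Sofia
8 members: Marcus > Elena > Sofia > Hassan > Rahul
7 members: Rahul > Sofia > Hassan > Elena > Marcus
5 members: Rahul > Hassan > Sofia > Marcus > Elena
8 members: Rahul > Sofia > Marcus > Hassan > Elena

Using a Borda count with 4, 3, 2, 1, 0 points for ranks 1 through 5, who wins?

Rahul

Hassan: 2·4 + 8·1 + 7·2 + 5·3 + 8·1 = 53
Marcus: 2·1 + 8·4 + 7·0 + 5·1 + 8·2 = 55
Elena: 2·3 + 8·3 + 7·1 + 5·0 + 8·0 = 37
Sofia: 2·0 + 8·2 + 7·3 + 5·2 + 8·3 = 71
Rahul: 2·2 + 8·0 + 7·4 + 5·4 + 8·4 = 84
Rahul has the highest Borda score (84).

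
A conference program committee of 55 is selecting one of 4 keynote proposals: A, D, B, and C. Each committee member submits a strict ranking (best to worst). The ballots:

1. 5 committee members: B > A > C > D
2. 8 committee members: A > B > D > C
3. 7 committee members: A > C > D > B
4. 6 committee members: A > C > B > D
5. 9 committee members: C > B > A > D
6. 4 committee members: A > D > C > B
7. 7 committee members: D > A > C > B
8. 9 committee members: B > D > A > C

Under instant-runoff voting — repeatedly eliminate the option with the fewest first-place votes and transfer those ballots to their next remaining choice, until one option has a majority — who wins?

A

Round 1: A 25, D 7, B 14, C 9. Eliminate D.
Round 2: A 32, B 14, C 9. A has a majority.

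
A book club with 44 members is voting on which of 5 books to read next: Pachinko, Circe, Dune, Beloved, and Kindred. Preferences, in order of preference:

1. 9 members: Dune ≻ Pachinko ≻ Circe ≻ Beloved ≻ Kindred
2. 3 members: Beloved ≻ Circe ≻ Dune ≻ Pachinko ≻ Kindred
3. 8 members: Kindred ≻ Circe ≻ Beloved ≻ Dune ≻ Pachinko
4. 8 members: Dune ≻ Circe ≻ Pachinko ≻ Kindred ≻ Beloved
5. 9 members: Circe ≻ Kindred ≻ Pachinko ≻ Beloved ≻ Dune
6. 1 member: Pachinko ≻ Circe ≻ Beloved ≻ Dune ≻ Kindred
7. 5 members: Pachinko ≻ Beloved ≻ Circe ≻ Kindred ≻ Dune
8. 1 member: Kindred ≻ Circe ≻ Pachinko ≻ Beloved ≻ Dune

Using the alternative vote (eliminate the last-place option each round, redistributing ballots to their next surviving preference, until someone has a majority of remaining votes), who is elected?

Round 1: Pachinko 6, Circe 9, Dune 17, Beloved 3, Kindred 9. Eliminate Beloved.
Round 2: Pachinko 6, Circe 12, Dune 17, Kindred 9. Eliminate Pachinko.
Round 3: Circe 18, Dune 17, Kindred 9. Eliminate Kindred.
Round 4: Circe 27, Dune 17. Circe has a majority.

Circe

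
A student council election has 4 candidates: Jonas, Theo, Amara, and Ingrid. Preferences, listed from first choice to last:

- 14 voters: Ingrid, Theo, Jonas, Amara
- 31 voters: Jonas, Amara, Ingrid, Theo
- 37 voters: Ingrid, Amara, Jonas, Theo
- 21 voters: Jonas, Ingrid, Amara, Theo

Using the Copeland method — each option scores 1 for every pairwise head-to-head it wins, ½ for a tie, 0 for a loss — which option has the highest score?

Jonas: beats Theo, Amara, and Ingrid → score 3.
Theo: loses to Jonas, Amara, and Ingrid → score 0.
Amara: beats Theo; loses to Jonas and Ingrid → score 1.
Ingrid: beats Theo and Amara; loses to Jonas → score 2.
Jonas has the best pairwise record.

Jonas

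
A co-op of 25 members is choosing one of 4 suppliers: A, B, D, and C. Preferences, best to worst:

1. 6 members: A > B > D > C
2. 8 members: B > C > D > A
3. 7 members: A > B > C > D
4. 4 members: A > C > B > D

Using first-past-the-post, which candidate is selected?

A

First-place votes: A 17, B 8, D 0, C 0.
A has the most first-place votes.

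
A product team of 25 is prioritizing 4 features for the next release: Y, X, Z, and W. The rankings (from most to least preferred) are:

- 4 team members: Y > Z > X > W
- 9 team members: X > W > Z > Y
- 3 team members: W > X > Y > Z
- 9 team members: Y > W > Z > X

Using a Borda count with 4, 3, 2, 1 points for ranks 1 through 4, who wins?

W

Y: 4·4 + 9·1 + 3·2 + 9·4 = 67
X: 4·2 + 9·4 + 3·3 + 9·1 = 62
Z: 4·3 + 9·2 + 3·1 + 9·2 = 51
W: 4·1 + 9·3 + 3·4 + 9·3 = 70
W has the highest Borda score (70).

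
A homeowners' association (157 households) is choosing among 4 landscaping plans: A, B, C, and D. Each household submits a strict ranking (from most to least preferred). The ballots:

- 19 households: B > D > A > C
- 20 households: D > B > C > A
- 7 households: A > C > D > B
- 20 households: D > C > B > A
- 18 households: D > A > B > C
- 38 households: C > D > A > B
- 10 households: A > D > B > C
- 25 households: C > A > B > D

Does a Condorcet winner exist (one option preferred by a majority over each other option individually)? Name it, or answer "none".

D

D vs A: 115–42 for D.
D vs B: 113–44 for D.
D vs C: 87–70 for D.
D beats every other option head-to-head.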